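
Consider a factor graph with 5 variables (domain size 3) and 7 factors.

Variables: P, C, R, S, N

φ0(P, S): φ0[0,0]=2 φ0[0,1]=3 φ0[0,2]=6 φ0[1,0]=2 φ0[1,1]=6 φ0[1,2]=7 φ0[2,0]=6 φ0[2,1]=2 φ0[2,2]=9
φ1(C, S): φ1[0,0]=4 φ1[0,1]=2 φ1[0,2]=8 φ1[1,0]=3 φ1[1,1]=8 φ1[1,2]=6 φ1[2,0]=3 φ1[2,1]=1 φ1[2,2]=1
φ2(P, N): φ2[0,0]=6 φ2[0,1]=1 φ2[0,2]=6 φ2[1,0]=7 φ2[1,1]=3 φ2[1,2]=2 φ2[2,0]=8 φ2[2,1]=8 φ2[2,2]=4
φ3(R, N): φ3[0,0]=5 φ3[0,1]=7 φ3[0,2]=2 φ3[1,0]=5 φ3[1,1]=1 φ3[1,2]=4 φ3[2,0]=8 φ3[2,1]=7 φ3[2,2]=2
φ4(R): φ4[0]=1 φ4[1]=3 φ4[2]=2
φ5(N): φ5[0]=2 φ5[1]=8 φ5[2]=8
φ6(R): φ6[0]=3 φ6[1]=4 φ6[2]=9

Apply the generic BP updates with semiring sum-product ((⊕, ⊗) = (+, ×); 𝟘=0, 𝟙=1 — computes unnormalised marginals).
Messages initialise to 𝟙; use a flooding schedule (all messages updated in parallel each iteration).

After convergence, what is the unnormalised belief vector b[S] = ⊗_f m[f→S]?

init: all messages = 𝟙 over 3 values
r1 m[φ0→P] = [11, 15, 17]
r1 m[φ0→S] = [10, 11, 22]
r1 m[φ1→C] = [14, 17, 5]
r1 m[φ1→S] = [10, 11, 15]
r1 m[φ2→P] = [13, 12, 20]
r1 m[φ2→N] = [21, 12, 12]
r1 m[φ3→R] = [14, 10, 17]
r1 m[φ3→N] = [18, 15, 8]
r1 m[φ4→R] = [1, 3, 2]
r1 m[φ5→N] = [2, 8, 8]
r1 m[φ6→R] = [3, 4, 9]
r1 m[P→φ0] = [1, 1, 1]
r1 m[P→φ2] = [1, 1, 1]
r1 m[C→φ1] = [1, 1, 1]
r1 m[R→φ3] = [1, 1, 1]
r1 m[R→φ4] = [1, 1, 1]
r1 m[R→φ6] = [1, 1, 1]
r1 m[S→φ0] = [1, 1, 1]
r1 m[S→φ1] = [1, 1, 1]
r1 m[N→φ2] = [1, 1, 1]
r1 m[N→φ3] = [1, 1, 1]
r1 m[N→φ5] = [1, 1, 1]
r2 m[φ0→P] = [11, 15, 17]
r2 m[φ0→S] = [10, 11, 22]
r2 m[φ1→C] = [14, 17, 5]
r2 m[φ1→S] = [10, 11, 15]
r2 m[φ2→P] = [13, 12, 20]
r2 m[φ2→N] = [21, 12, 12]
r2 m[φ3→R] = [14, 10, 17]
r2 m[φ3→N] = [18, 15, 8]
r2 m[φ4→R] = [1, 3, 2]
r2 m[φ5→N] = [2, 8, 8]
r2 m[φ6→R] = [3, 4, 9]
r2 m[P→φ0] = [13, 12, 20]
r2 m[P→φ2] = [11, 15, 17]
r2 m[C→φ1] = [1, 1, 1]
r2 m[R→φ3] = [3, 12, 18]
r2 m[R→φ4] = [42, 40, 153]
r2 m[R→φ6] = [14, 30, 34]
r2 m[S→φ0] = [10, 11, 15]
r2 m[S→φ1] = [10, 11, 22]
r2 m[N→φ2] = [36, 120, 64]
r2 m[N→φ3] = [42, 96, 96]
r2 m[N→φ5] = [378, 180, 96]
r3 m[φ0→P] = [143, 191, 217]
r3 m[φ0→S] = [170, 151, 342]
r3 m[φ1→C] = [238, 250, 63]
r3 m[φ1→S] = [10, 11, 15]
r3 m[φ2→P] = [720, 740, 1504]
r3 m[φ2→N] = [307, 192, 164]
r3 m[φ3→R] = [1074, 690, 1200]
r3 m[φ3→N] = [219, 159, 90]
r3 m[φ4→R] = [1, 3, 2]
r3 m[φ5→N] = [2, 8, 8]
r3 m[φ6→R] = [3, 4, 9]
r3 m[P→φ0] = [13, 12, 20]
r3 m[P→φ2] = [11, 15, 17]
r3 m[C→φ1] = [1, 1, 1]
r3 m[R→φ3] = [3, 12, 18]
r3 m[R→φ4] = [42, 40, 153]
r3 m[R→φ6] = [14, 30, 34]
r3 m[S→φ0] = [10, 11, 15]
r3 m[S→φ1] = [10, 11, 22]
r3 m[N→φ2] = [36, 120, 64]
r3 m[N→φ3] = [42, 96, 96]
r3 m[N→φ5] = [378, 180, 96]
r4 m[φ0→P] = [143, 191, 217]
r4 m[φ0→S] = [170, 151, 342]
r4 m[φ1→C] = [238, 250, 63]
r4 m[φ1→S] = [10, 11, 15]
r4 m[φ2→P] = [720, 740, 1504]
r4 m[φ2→N] = [307, 192, 164]
r4 m[φ3→R] = [1074, 690, 1200]
r4 m[φ3→N] = [219, 159, 90]
r4 m[φ4→R] = [1, 3, 2]
r4 m[φ5→N] = [2, 8, 8]
r4 m[φ6→R] = [3, 4, 9]
r4 m[P→φ0] = [720, 740, 1504]
r4 m[P→φ2] = [143, 191, 217]
r4 m[C→φ1] = [1, 1, 1]
r4 m[R→φ3] = [3, 12, 18]
r4 m[R→φ4] = [3222, 2760, 10800]
r4 m[R→φ6] = [1074, 2070, 2400]
r4 m[S→φ0] = [10, 11, 15]
r4 m[S→φ1] = [170, 151, 342]
r4 m[N→φ2] = [438, 1272, 720]
r4 m[N→φ3] = [614, 1536, 1312]
r4 m[N→φ5] = [67233, 30528, 14760]
r5 m[φ0→P] = [143, 191, 217]
r5 m[φ0→S] = [11944, 9608, 23036]
r5 m[φ1→C] = [3718, 3770, 1003]
r5 m[φ1→S] = [10, 11, 15]
r5 m[φ2→P] = [8220, 8322, 16560]
r5 m[φ2→N] = [3931, 2452, 2108]
r5 m[φ3→R] = [16446, 9854, 18288]
r5 m[φ3→N] = [219, 159, 90]
r5 m[φ4→R] = [1, 3, 2]
r5 m[φ5→N] = [2, 8, 8]
r5 m[φ6→R] = [3, 4, 9]
r5 m[P→φ0] = [720, 740, 1504]
r5 m[P→φ2] = [143, 191, 217]
r5 m[C→φ1] = [1, 1, 1]
r5 m[R→φ3] = [3, 12, 18]
r5 m[R→φ4] = [3222, 2760, 10800]
r5 m[R→φ6] = [1074, 2070, 2400]
r5 m[S→φ0] = [10, 11, 15]
r5 m[S→φ1] = [170, 151, 342]
r5 m[N→φ2] = [438, 1272, 720]
r5 m[N→φ3] = [614, 1536, 1312]
r5 m[N→φ5] = [67233, 30528, 14760]
r6 m[φ0→P] = [143, 191, 217]
r6 m[φ0→S] = [11944, 9608, 23036]
r6 m[φ1→C] = [3718, 3770, 1003]
r6 m[φ1→S] = [10, 11, 15]
r6 m[φ2→P] = [8220, 8322, 16560]
r6 m[φ2→N] = [3931, 2452, 2108]
r6 m[φ3→R] = [16446, 9854, 18288]
r6 m[φ3→N] = [219, 159, 90]
r6 m[φ4→R] = [1, 3, 2]
r6 m[φ5→N] = [2, 8, 8]
r6 m[φ6→R] = [3, 4, 9]
r6 m[P→φ0] = [8220, 8322, 16560]
r6 m[P→φ2] = [143, 191, 217]
r6 m[C→φ1] = [1, 1, 1]
r6 m[R→φ3] = [3, 12, 18]
r6 m[R→φ4] = [49338, 39416, 164592]
r6 m[R→φ6] = [16446, 29562, 36576]
r6 m[S→φ0] = [10, 11, 15]
r6 m[S→φ1] = [11944, 9608, 23036]
r6 m[N→φ2] = [438, 1272, 720]
r6 m[N→φ3] = [7862, 19616, 16864]
r6 m[N→φ5] = [860889, 389868, 189720]
r7 m[φ0→P] = [143, 191, 217]
r7 m[φ0→S] = [132444, 107712, 256614]
r7 m[φ1→C] = [251280, 250912, 68476]
r7 m[φ1→S] = [10, 11, 15]
r7 m[φ2→P] = [8220, 8322, 16560]
r7 m[φ2→N] = [3931, 2452, 2108]
r7 m[φ3→R] = [210350, 126382, 233936]
r7 m[φ3→N] = [219, 159, 90]
r7 m[φ4→R] = [1, 3, 2]
r7 m[φ5→N] = [2, 8, 8]
r7 m[φ6→R] = [3, 4, 9]
r7 m[P→φ0] = [8220, 8322, 16560]
r7 m[P→φ2] = [143, 191, 217]
r7 m[C→φ1] = [1, 1, 1]
r7 m[R→φ3] = [3, 12, 18]
r7 m[R→φ4] = [49338, 39416, 164592]
r7 m[R→φ6] = [16446, 29562, 36576]
r7 m[S→φ0] = [10, 11, 15]
r7 m[S→φ1] = [11944, 9608, 23036]
r7 m[N→φ2] = [438, 1272, 720]
r7 m[N→φ3] = [7862, 19616, 16864]
r7 m[N→φ5] = [860889, 389868, 189720]
r8 m[φ0→P] = [143, 191, 217]
r8 m[φ0→S] = [132444, 107712, 256614]
r8 m[φ1→C] = [251280, 250912, 68476]
r8 m[φ1→S] = [10, 11, 15]
r8 m[φ2→P] = [8220, 8322, 16560]
r8 m[φ2→N] = [3931, 2452, 2108]
r8 m[φ3→R] = [210350, 126382, 233936]
r8 m[φ3→N] = [219, 159, 90]
r8 m[φ4→R] = [1, 3, 2]
r8 m[φ5→N] = [2, 8, 8]
r8 m[φ6→R] = [3, 4, 9]
r8 m[P→φ0] = [8220, 8322, 16560]
r8 m[P→φ2] = [143, 191, 217]
r8 m[C→φ1] = [1, 1, 1]
r8 m[R→φ3] = [3, 12, 18]
r8 m[R→φ4] = [631050, 505528, 2105424]
r8 m[R→φ6] = [210350, 379146, 467872]
r8 m[S→φ0] = [10, 11, 15]
r8 m[S→φ1] = [132444, 107712, 256614]
r8 m[N→φ2] = [438, 1272, 720]
r8 m[N→φ3] = [7862, 19616, 16864]
r8 m[N→φ5] = [860889, 389868, 189720]
r9 m[φ0→P] = [143, 191, 217]
r9 m[φ0→S] = [132444, 107712, 256614]
r9 m[φ1→C] = [2798112, 2798712, 761658]
r9 m[φ1→S] = [10, 11, 15]
r9 m[φ2→P] = [8220, 8322, 16560]
r9 m[φ2→N] = [3931, 2452, 2108]
r9 m[φ3→R] = [210350, 126382, 233936]
r9 m[φ3→N] = [219, 159, 90]
r9 m[φ4→R] = [1, 3, 2]
r9 m[φ5→N] = [2, 8, 8]
r9 m[φ6→R] = [3, 4, 9]
r9 m[P→φ0] = [8220, 8322, 16560]
r9 m[P→φ2] = [143, 191, 217]
r9 m[C→φ1] = [1, 1, 1]
r9 m[R→φ3] = [3, 12, 18]
r9 m[R→φ4] = [631050, 505528, 2105424]
r9 m[R→φ6] = [210350, 379146, 467872]
r9 m[S→φ0] = [10, 11, 15]
r9 m[S→φ1] = [132444, 107712, 256614]
r9 m[N→φ2] = [438, 1272, 720]
r9 m[N→φ3] = [7862, 19616, 16864]
r9 m[N→φ5] = [860889, 389868, 189720]
r10 m[φ0→P] = [143, 191, 217]
r10 m[φ0→S] = [132444, 107712, 256614]
r10 m[φ1→C] = [2798112, 2798712, 761658]
r10 m[φ1→S] = [10, 11, 15]
r10 m[φ2→P] = [8220, 8322, 16560]
r10 m[φ2→N] = [3931, 2452, 2108]
r10 m[φ3→R] = [210350, 126382, 233936]
r10 m[φ3→N] = [219, 159, 90]
r10 m[φ4→R] = [1, 3, 2]
r10 m[φ5→N] = [2, 8, 8]
r10 m[φ6→R] = [3, 4, 9]
r10 m[P→φ0] = [8220, 8322, 16560]
r10 m[P→φ2] = [143, 191, 217]
r10 m[C→φ1] = [1, 1, 1]
r10 m[R→φ3] = [3, 12, 18]
r10 m[R→φ4] = [631050, 505528, 2105424]
r10 m[R→φ6] = [210350, 379146, 467872]
r10 m[S→φ0] = [10, 11, 15]
r10 m[S→φ1] = [132444, 107712, 256614]
r10 m[N→φ2] = [438, 1272, 720]
r10 m[N→φ3] = [7862, 19616, 16864]
r10 m[N→φ5] = [860889, 389868, 189720]
fixed point reached at round 10
b[S] = ⊗ incoming = [1324440, 1184832, 3849210]

b[S] = [1324440, 1184832, 3849210]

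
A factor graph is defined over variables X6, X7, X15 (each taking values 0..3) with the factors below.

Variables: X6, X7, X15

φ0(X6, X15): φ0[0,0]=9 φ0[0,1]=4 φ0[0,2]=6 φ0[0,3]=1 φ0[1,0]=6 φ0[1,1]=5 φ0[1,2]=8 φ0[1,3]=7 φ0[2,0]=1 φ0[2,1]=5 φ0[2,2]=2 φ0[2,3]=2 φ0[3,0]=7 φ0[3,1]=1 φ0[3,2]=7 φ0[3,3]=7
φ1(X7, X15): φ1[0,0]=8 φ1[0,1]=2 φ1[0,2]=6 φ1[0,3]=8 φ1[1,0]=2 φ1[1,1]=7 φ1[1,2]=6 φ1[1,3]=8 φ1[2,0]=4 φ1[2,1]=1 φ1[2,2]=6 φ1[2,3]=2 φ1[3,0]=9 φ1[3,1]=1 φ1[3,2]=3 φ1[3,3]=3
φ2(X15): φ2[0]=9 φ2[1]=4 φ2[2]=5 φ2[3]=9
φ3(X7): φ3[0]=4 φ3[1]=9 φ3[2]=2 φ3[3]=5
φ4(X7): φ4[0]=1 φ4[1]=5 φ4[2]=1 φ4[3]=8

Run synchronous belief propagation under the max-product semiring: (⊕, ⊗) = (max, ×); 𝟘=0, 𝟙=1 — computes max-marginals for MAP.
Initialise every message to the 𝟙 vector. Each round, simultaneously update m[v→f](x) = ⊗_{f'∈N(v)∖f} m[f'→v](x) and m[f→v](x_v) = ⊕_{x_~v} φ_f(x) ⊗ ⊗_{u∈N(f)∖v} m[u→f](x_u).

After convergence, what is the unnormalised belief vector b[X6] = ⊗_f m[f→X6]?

init: all messages = 𝟙 over 4 values
r1 m[φ0→X6] = [9, 8, 5, 7]
r1 m[φ0→X15] = [9, 5, 8, 7]
r1 m[φ1→X7] = [8, 8, 6, 9]
r1 m[φ1→X15] = [9, 7, 6, 8]
r1 m[φ2→X15] = [9, 4, 5, 9]
r1 m[φ3→X7] = [4, 9, 2, 5]
r1 m[φ4→X7] = [1, 5, 1, 8]
r1 m[X6→φ0] = [1, 1, 1, 1]
r1 m[X7→φ1] = [1, 1, 1, 1]
r1 m[X7→φ3] = [1, 1, 1, 1]
r1 m[X7→φ4] = [1, 1, 1, 1]
r1 m[X15→φ0] = [1, 1, 1, 1]
r1 m[X15→φ1] = [1, 1, 1, 1]
r1 m[X15→φ2] = [1, 1, 1, 1]
r2 m[φ0→X6] = [9, 8, 5, 7]
r2 m[φ0→X15] = [9, 5, 8, 7]
r2 m[φ1→X7] = [8, 8, 6, 9]
r2 m[φ1→X15] = [9, 7, 6, 8]
r2 m[φ2→X15] = [9, 4, 5, 9]
r2 m[φ3→X7] = [4, 9, 2, 5]
r2 m[φ4→X7] = [1, 5, 1, 8]
r2 m[X6→φ0] = [1, 1, 1, 1]
r2 m[X7→φ1] = [4, 45, 2, 40]
r2 m[X7→φ3] = [8, 40, 6, 72]
r2 m[X7→φ4] = [32, 72, 12, 45]
r2 m[X15→φ0] = [81, 28, 30, 72]
r2 m[X15→φ1] = [81, 20, 40, 63]
r2 m[X15→φ2] = [81, 35, 48, 56]
r3 m[φ0→X6] = [729, 504, 144, 567]
r3 m[φ0→X15] = [9, 5, 8, 7]
r3 m[φ1→X7] = [648, 504, 324, 729]
r3 m[φ1→X15] = [360, 315, 270, 360]
r3 m[φ2→X15] = [9, 4, 5, 9]
r3 m[φ3→X7] = [4, 9, 2, 5]
r3 m[φ4→X7] = [1, 5, 1, 8]
r3 m[X6→φ0] = [1, 1, 1, 1]
r3 m[X7→φ1] = [4, 45, 2, 40]
r3 m[X7→φ3] = [8, 40, 6, 72]
r3 m[X7→φ4] = [32, 72, 12, 45]
r3 m[X15→φ0] = [81, 28, 30, 72]
r3 m[X15→φ1] = [81, 20, 40, 63]
r3 m[X15→φ2] = [81, 35, 48, 56]
r4 m[φ0→X6] = [729, 504, 144, 567]
r4 m[φ0→X15] = [9, 5, 8, 7]
r4 m[φ1→X7] = [648, 504, 324, 729]
r4 m[φ1→X15] = [360, 315, 270, 360]
r4 m[φ2→X15] = [9, 4, 5, 9]
r4 m[φ3→X7] = [4, 9, 2, 5]
r4 m[φ4→X7] = [1, 5, 1, 8]
r4 m[X6→φ0] = [1, 1, 1, 1]
r4 m[X7→φ1] = [4, 45, 2, 40]
r4 m[X7→φ3] = [648, 2520, 324, 5832]
r4 m[X7→φ4] = [2592, 4536, 648, 3645]
r4 m[X15→φ0] = [3240, 1260, 1350, 3240]
r4 m[X15→φ1] = [81, 20, 40, 63]
r4 m[X15→φ2] = [3240, 1575, 2160, 2520]
r5 m[φ0→X6] = [29160, 22680, 6480, 22680]
r5 m[φ0→X15] = [9, 5, 8, 7]
r5 m[φ1→X7] = [648, 504, 324, 729]
r5 m[φ1→X15] = [360, 315, 270, 360]
r5 m[φ2→X15] = [9, 4, 5, 9]
r5 m[φ3→X7] = [4, 9, 2, 5]
r5 m[φ4→X7] = [1, 5, 1, 8]
r5 m[X6→φ0] = [1, 1, 1, 1]
r5 m[X7→φ1] = [4, 45, 2, 40]
r5 m[X7→φ3] = [648, 2520, 324, 5832]
r5 m[X7→φ4] = [2592, 4536, 648, 3645]
r5 m[X15→φ0] = [3240, 1260, 1350, 3240]
r5 m[X15→φ1] = [81, 20, 40, 63]
r5 m[X15→φ2] = [3240, 1575, 2160, 2520]
r6 m[φ0→X6] = [29160, 22680, 6480, 22680]
r6 m[φ0→X15] = [9, 5, 8, 7]
r6 m[φ1→X7] = [648, 504, 324, 729]
r6 m[φ1→X15] = [360, 315, 270, 360]
r6 m[φ2→X15] = [9, 4, 5, 9]
r6 m[φ3→X7] = [4, 9, 2, 5]
r6 m[φ4→X7] = [1, 5, 1, 8]
r6 m[X6→φ0] = [1, 1, 1, 1]
r6 m[X7→φ1] = [4, 45, 2, 40]
r6 m[X7→φ3] = [648, 2520, 324, 5832]
r6 m[X7→φ4] = [2592, 4536, 648, 3645]
r6 m[X15→φ0] = [3240, 1260, 1350, 3240]
r6 m[X15→φ1] = [81, 20, 40, 63]
r6 m[X15→φ2] = [3240, 1575, 2160, 2520]
fixed point reached at round 6
b[X6] = ⊗ incoming = [29160, 22680, 6480, 22680]

b[X6] = [29160, 22680, 6480, 22680]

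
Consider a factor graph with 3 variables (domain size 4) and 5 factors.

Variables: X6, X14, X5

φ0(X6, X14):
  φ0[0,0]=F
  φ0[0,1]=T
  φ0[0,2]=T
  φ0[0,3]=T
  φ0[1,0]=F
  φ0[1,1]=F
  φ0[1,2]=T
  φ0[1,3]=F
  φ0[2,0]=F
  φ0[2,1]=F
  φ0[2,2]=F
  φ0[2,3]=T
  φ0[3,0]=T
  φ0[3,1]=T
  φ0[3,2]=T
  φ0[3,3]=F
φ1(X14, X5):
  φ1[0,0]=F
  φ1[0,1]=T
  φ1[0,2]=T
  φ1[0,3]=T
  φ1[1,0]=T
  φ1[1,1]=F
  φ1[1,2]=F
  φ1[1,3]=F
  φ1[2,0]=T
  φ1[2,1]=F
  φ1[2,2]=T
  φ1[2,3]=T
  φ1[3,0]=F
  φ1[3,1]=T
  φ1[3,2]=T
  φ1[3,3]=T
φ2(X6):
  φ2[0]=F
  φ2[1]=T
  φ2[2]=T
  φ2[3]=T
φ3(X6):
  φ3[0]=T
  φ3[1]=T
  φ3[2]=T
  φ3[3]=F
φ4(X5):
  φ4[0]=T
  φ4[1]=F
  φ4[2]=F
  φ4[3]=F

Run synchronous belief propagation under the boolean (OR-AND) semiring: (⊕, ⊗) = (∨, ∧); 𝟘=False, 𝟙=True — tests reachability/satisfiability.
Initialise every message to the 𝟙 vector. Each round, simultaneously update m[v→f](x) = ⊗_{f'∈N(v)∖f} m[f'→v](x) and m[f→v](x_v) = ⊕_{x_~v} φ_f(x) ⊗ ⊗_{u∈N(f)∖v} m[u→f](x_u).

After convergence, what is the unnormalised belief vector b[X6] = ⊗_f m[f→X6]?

init: all messages = 𝟙 over 4 values
r1 m[φ0→X6] = [T, T, T, T]
r1 m[φ0→X14] = [T, T, T, T]
r1 m[φ1→X14] = [T, T, T, T]
r1 m[φ1→X5] = [T, T, T, T]
r1 m[φ2→X6] = [F, T, T, T]
r1 m[φ3→X6] = [T, T, T, F]
r1 m[φ4→X5] = [T, F, F, F]
r1 m[X6→φ0] = [T, T, T, T]
r1 m[X6→φ2] = [T, T, T, T]
r1 m[X6→φ3] = [T, T, T, T]
r1 m[X14→φ0] = [T, T, T, T]
r1 m[X14→φ1] = [T, T, T, T]
r1 m[X5→φ1] = [T, T, T, T]
r1 m[X5→φ4] = [T, T, T, T]
r2 m[φ0→X6] = [T, T, T, T]
r2 m[φ0→X14] = [T, T, T, T]
r2 m[φ1→X14] = [T, T, T, T]
r2 m[φ1→X5] = [T, T, T, T]
r2 m[φ2→X6] = [F, T, T, T]
r2 m[φ3→X6] = [T, T, T, F]
r2 m[φ4→X5] = [T, F, F, F]
r2 m[X6→φ0] = [F, T, T, F]
r2 m[X6→φ2] = [T, T, T, F]
r2 m[X6→φ3] = [F, T, T, T]
r2 m[X14→φ0] = [T, T, T, T]
r2 m[X14→φ1] = [T, T, T, T]
r2 m[X5→φ1] = [T, F, F, F]
r2 m[X5→φ4] = [T, T, T, T]
r3 m[φ0→X6] = [T, T, T, T]
r3 m[φ0→X14] = [F, F, T, T]
r3 m[φ1→X14] = [F, T, T, F]
r3 m[φ1→X5] = [T, T, T, T]
r3 m[φ2→X6] = [F, T, T, T]
r3 m[φ3→X6] = [T, T, T, F]
r3 m[φ4→X5] = [T, F, F, F]
r3 m[X6→φ0] = [F, T, T, F]
r3 m[X6→φ2] = [T, T, T, F]
r3 m[X6→φ3] = [F, T, T, T]
r3 m[X14→φ0] = [T, T, T, T]
r3 m[X14→φ1] = [T, T, T, T]
r3 m[X5→φ1] = [T, F, F, F]
r3 m[X5→φ4] = [T, T, T, T]
r4 m[φ0→X6] = [T, T, T, T]
r4 m[φ0→X14] = [F, F, T, T]
r4 m[φ1→X14] = [F, T, T, F]
r4 m[φ1→X5] = [T, T, T, T]
r4 m[φ2→X6] = [F, T, T, T]
r4 m[φ3→X6] = [T, T, T, F]
r4 m[φ4→X5] = [T, F, F, F]
r4 m[X6→φ0] = [F, T, T, F]
r4 m[X6→φ2] = [T, T, T, F]
r4 m[X6→φ3] = [F, T, T, T]
r4 m[X14→φ0] = [F, T, T, F]
r4 m[X14→φ1] = [F, F, T, T]
r4 m[X5→φ1] = [T, F, F, F]
r4 m[X5→φ4] = [T, T, T, T]
r5 m[φ0→X6] = [T, T, F, T]
r5 m[φ0→X14] = [F, F, T, T]
r5 m[φ1→X14] = [F, T, T, F]
r5 m[φ1→X5] = [T, T, T, T]
r5 m[φ2→X6] = [F, T, T, T]
r5 m[φ3→X6] = [T, T, T, F]
r5 m[φ4→X5] = [T, F, F, F]
r5 m[X6→φ0] = [F, T, T, F]
r5 m[X6→φ2] = [T, T, T, F]
r5 m[X6→φ3] = [F, T, T, T]
r5 m[X14→φ0] = [F, T, T, F]
r5 m[X14→φ1] = [F, F, T, T]
r5 m[X5→φ1] = [T, F, F, F]
r5 m[X5→φ4] = [T, T, T, T]
r6 m[φ0→X6] = [T, T, F, T]
r6 m[φ0→X14] = [F, F, T, T]
r6 m[φ1→X14] = [F, T, T, F]
r6 m[φ1→X5] = [T, T, T, T]
r6 m[φ2→X6] = [F, T, T, T]
r6 m[φ3→X6] = [T, T, T, F]
r6 m[φ4→X5] = [T, F, F, F]
r6 m[X6→φ0] = [F, T, T, F]
r6 m[X6→φ2] = [T, T, F, F]
r6 m[X6→φ3] = [F, T, F, T]
r6 m[X14→φ0] = [F, T, T, F]
r6 m[X14→φ1] = [F, F, T, T]
r6 m[X5→φ1] = [T, F, F, F]
r6 m[X5→φ4] = [T, T, T, T]
r7 m[φ0→X6] = [T, T, F, T]
r7 m[φ0→X14] = [F, F, T, T]
r7 m[φ1→X14] = [F, T, T, F]
r7 m[φ1→X5] = [T, T, T, T]
r7 m[φ2→X6] = [F, T, T, T]
r7 m[φ3→X6] = [T, T, T, F]
r7 m[φ4→X5] = [T, F, F, F]
r7 m[X6→φ0] = [F, T, T, F]
r7 m[X6→φ2] = [T, T, F, F]
r7 m[X6→φ3] = [F, T, F, T]
r7 m[X14→φ0] = [F, T, T, F]
r7 m[X14→φ1] = [F, F, T, T]
r7 m[X5→φ1] = [T, F, F, F]
r7 m[X5→φ4] = [T, T, T, T]
fixed point reached at round 7
b[X6] = ⊗ incoming = [F, T, F, F]

b[X6] = [F, T, F, F]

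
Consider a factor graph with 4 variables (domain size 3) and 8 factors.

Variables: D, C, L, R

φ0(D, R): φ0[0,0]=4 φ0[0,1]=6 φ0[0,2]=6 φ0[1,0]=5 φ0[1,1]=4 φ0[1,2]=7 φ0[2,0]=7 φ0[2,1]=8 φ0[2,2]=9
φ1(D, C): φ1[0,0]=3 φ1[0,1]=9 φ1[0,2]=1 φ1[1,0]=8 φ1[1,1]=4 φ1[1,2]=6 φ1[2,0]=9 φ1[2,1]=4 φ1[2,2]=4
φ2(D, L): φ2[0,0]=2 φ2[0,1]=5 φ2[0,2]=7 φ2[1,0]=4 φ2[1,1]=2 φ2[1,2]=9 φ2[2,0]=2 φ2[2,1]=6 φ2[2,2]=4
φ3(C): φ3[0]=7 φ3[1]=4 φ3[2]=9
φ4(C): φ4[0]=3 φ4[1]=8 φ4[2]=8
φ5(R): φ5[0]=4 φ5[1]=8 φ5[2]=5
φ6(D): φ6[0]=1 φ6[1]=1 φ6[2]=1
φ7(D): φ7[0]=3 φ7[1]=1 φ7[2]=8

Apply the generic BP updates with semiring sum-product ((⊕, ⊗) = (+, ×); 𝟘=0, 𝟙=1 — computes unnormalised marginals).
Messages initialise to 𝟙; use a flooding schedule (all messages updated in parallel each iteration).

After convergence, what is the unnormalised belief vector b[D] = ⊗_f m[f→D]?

b[D] = [1670004, 950040, 7956960]

init: all messages = 𝟙 over 3 values
r1 m[φ0→D] = [16, 16, 24]
r1 m[φ0→R] = [16, 18, 22]
r1 m[φ1→D] = [13, 18, 17]
r1 m[φ1→C] = [20, 17, 11]
r1 m[φ2→D] = [14, 15, 12]
r1 m[φ2→L] = [8, 13, 20]
r1 m[φ3→C] = [7, 4, 9]
r1 m[φ4→C] = [3, 8, 8]
r1 m[φ5→R] = [4, 8, 5]
r1 m[φ6→D] = [1, 1, 1]
r1 m[φ7→D] = [3, 1, 8]
r1 m[D→φ0] = [1, 1, 1]
r1 m[D→φ1] = [1, 1, 1]
r1 m[D→φ2] = [1, 1, 1]
r1 m[D→φ6] = [1, 1, 1]
r1 m[D→φ7] = [1, 1, 1]
r1 m[C→φ1] = [1, 1, 1]
r1 m[C→φ3] = [1, 1, 1]
r1 m[C→φ4] = [1, 1, 1]
r1 m[L→φ2] = [1, 1, 1]
r1 m[R→φ0] = [1, 1, 1]
r1 m[R→φ5] = [1, 1, 1]
r2 m[φ0→D] = [16, 16, 24]
r2 m[φ0→R] = [16, 18, 22]
r2 m[φ1→D] = [13, 18, 17]
r2 m[φ1→C] = [20, 17, 11]
r2 m[φ2→D] = [14, 15, 12]
r2 m[φ2→L] = [8, 13, 20]
r2 m[φ3→C] = [7, 4, 9]
r2 m[φ4→C] = [3, 8, 8]
r2 m[φ5→R] = [4, 8, 5]
r2 m[φ6→D] = [1, 1, 1]
r2 m[φ7→D] = [3, 1, 8]
r2 m[D→φ0] = [546, 270, 1632]
r2 m[D→φ1] = [672, 240, 2304]
r2 m[D→φ2] = [624, 288, 3264]
r2 m[D→φ6] = [8736, 4320, 39168]
r2 m[D→φ7] = [2912, 4320, 4896]
r2 m[C→φ1] = [21, 32, 72]
r2 m[C→φ3] = [60, 136, 88]
r2 m[C→φ4] = [140, 68, 99]
r2 m[L→φ2] = [1, 1, 1]
r2 m[R→φ0] = [4, 8, 5]
r2 m[R→φ5] = [16, 18, 22]
r3 m[φ0→D] = [94, 87, 137]
r3 m[φ0→R] = [14958, 17412, 19854]
r3 m[φ1→D] = [423, 728, 605]
r3 m[φ1→C] = [24672, 16224, 11328]
r3 m[φ2→D] = [14, 15, 12]
r3 m[φ2→L] = [8928, 23280, 20016]
r3 m[φ3→C] = [7, 4, 9]
r3 m[φ4→C] = [3, 8, 8]
r3 m[φ5→R] = [4, 8, 5]
r3 m[φ6→D] = [1, 1, 1]
r3 m[φ7→D] = [3, 1, 8]
r3 m[D→φ0] = [546, 270, 1632]
r3 m[D→φ1] = [672, 240, 2304]
r3 m[D→φ2] = [624, 288, 3264]
r3 m[D→φ6] = [8736, 4320, 39168]
r3 m[D→φ7] = [2912, 4320, 4896]
r3 m[C→φ1] = [21, 32, 72]
r3 m[C→φ3] = [60, 136, 88]
r3 m[C→φ4] = [140, 68, 99]
r3 m[L→φ2] = [1, 1, 1]
r3 m[R→φ0] = [4, 8, 5]
r3 m[R→φ5] = [16, 18, 22]
r4 m[φ0→D] = [94, 87, 137]
r4 m[φ0→R] = [14958, 17412, 19854]
r4 m[φ1→D] = [423, 728, 605]
r4 m[φ1→C] = [24672, 16224, 11328]
r4 m[φ2→D] = [14, 15, 12]
r4 m[φ2→L] = [8928, 23280, 20016]
r4 m[φ3→C] = [7, 4, 9]
r4 m[φ4→C] = [3, 8, 8]
r4 m[φ5→R] = [4, 8, 5]
r4 m[φ6→D] = [1, 1, 1]
r4 m[φ7→D] = [3, 1, 8]
r4 m[D→φ0] = [17766, 10920, 58080]
r4 m[D→φ1] = [3948, 1305, 13152]
r4 m[D→φ2] = [119286, 63336, 663080]
r4 m[D→φ6] = [1670004, 950040, 7956960]
r4 m[D→φ7] = [556668, 950040, 994620]
r4 m[C→φ1] = [21, 32, 72]
r4 m[C→φ3] = [74016, 129792, 90624]
r4 m[C→φ4] = [172704, 64896, 101952]
r4 m[L→φ2] = [1, 1, 1]
r4 m[R→φ0] = [4, 8, 5]
r4 m[R→φ5] = [14958, 17412, 19854]
r5 m[φ0→D] = [94, 87, 137]
r5 m[φ0→R] = [532224, 614916, 705756]
r5 m[φ1→D] = [423, 728, 605]
r5 m[φ1→C] = [140652, 93360, 64386]
r5 m[φ2→D] = [14, 15, 12]
r5 m[φ2→L] = [1818076, 4701582, 4057346]
r5 m[φ3→C] = [7, 4, 9]
r5 m[φ4→C] = [3, 8, 8]
r5 m[φ5→R] = [4, 8, 5]
r5 m[φ6→D] = [1, 1, 1]
r5 m[φ7→D] = [3, 1, 8]
r5 m[D→φ0] = [17766, 10920, 58080]
r5 m[D→φ1] = [3948, 1305, 13152]
r5 m[D→φ2] = [119286, 63336, 663080]
r5 m[D→φ6] = [1670004, 950040, 7956960]
r5 m[D→φ7] = [556668, 950040, 994620]
r5 m[C→φ1] = [21, 32, 72]
r5 m[C→φ3] = [74016, 129792, 90624]
r5 m[C→φ4] = [172704, 64896, 101952]
r5 m[L→φ2] = [1, 1, 1]
r5 m[R→φ0] = [4, 8, 5]
r5 m[R→φ5] = [14958, 17412, 19854]
r6 m[φ0→D] = [94, 87, 137]
r6 m[φ0→R] = [532224, 614916, 705756]
r6 m[φ1→D] = [423, 728, 605]
r6 m[φ1→C] = [140652, 93360, 64386]
r6 m[φ2→D] = [14, 15, 12]
r6 m[φ2→L] = [1818076, 4701582, 4057346]
r6 m[φ3→C] = [7, 4, 9]
r6 m[φ4→C] = [3, 8, 8]
r6 m[φ5→R] = [4, 8, 5]
r6 m[φ6→D] = [1, 1, 1]
r6 m[φ7→D] = [3, 1, 8]
r6 m[D→φ0] = [17766, 10920, 58080]
r6 m[D→φ1] = [3948, 1305, 13152]
r6 m[D→φ2] = [119286, 63336, 663080]
r6 m[D→φ6] = [1670004, 950040, 7956960]
r6 m[D→φ7] = [556668, 950040, 994620]
r6 m[C→φ1] = [21, 32, 72]
r6 m[C→φ3] = [421956, 746880, 515088]
r6 m[C→φ4] = [984564, 373440, 579474]
r6 m[L→φ2] = [1, 1, 1]
r6 m[R→φ0] = [4, 8, 5]
r6 m[R→φ5] = [532224, 614916, 705756]
r7 m[φ0→D] = [94, 87, 137]
r7 m[φ0→R] = [532224, 614916, 705756]
r7 m[φ1→D] = [423, 728, 605]
r7 m[φ1→C] = [140652, 93360, 64386]
r7 m[φ2→D] = [14, 15, 12]
r7 m[φ2→L] = [1818076, 4701582, 4057346]
r7 m[φ3→C] = [7, 4, 9]
r7 m[φ4→C] = [3, 8, 8]
r7 m[φ5→R] = [4, 8, 5]
r7 m[φ6→D] = [1, 1, 1]
r7 m[φ7→D] = [3, 1, 8]
r7 m[D→φ0] = [17766, 10920, 58080]
r7 m[D→φ1] = [3948, 1305, 13152]
r7 m[D→φ2] = [119286, 63336, 663080]
r7 m[D→φ6] = [1670004, 950040, 7956960]
r7 m[D→φ7] = [556668, 950040, 994620]
r7 m[C→φ1] = [21, 32, 72]
r7 m[C→φ3] = [421956, 746880, 515088]
r7 m[C→φ4] = [984564, 373440, 579474]
r7 m[L→φ2] = [1, 1, 1]
r7 m[R→φ0] = [4, 8, 5]
r7 m[R→φ5] = [532224, 614916, 705756]
fixed point reached at round 7
b[D] = ⊗ incoming = [1670004, 950040, 7956960]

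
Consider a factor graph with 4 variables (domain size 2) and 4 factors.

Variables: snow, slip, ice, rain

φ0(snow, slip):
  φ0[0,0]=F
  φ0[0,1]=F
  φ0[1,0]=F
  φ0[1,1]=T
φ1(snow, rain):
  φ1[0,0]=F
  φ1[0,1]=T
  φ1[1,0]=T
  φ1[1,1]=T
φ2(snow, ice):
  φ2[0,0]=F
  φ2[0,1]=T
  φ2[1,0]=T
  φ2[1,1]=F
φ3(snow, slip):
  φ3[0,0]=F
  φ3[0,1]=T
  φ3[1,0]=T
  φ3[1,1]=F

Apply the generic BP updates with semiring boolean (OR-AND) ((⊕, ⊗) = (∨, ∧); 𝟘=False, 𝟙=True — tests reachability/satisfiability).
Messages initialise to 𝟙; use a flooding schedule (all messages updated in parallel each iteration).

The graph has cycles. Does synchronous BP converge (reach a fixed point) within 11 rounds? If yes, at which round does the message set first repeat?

CONVERGED at round 9

init: all messages = 𝟙 over 2 values
r1 m[φ0→snow] = [F, T]
r1 m[φ0→slip] = [F, T]
r1 m[φ1→snow] = [T, T]
r1 m[φ1→rain] = [T, T]
r1 m[φ2→snow] = [T, T]
r1 m[φ2→ice] = [T, T]
r1 m[φ3→snow] = [T, T]
r1 m[φ3→slip] = [T, T]
r1 m[snow→φ0] = [T, T]
r1 m[snow→φ1] = [T, T]
r1 m[snow→φ2] = [T, T]
r1 m[snow→φ3] = [T, T]
r1 m[slip→φ0] = [T, T]
r1 m[slip→φ3] = [T, T]
r1 m[ice→φ2] = [T, T]
r1 m[rain→φ1] = [T, T]
r2 m[φ0→snow] = [F, T]
r2 m[φ0→slip] = [F, T]
r2 m[φ1→snow] = [T, T]
r2 m[φ1→rain] = [T, T]
r2 m[φ2→snow] = [T, T]
r2 m[φ2→ice] = [T, T]
r2 m[φ3→snow] = [T, T]
r2 m[φ3→slip] = [T, T]
r2 m[snow→φ0] = [T, T]
r2 m[snow→φ1] = [F, T]
r2 m[snow→φ2] = [F, T]
r2 m[snow→φ3] = [F, T]
r2 m[slip→φ0] = [T, T]
r2 m[slip→φ3] = [F, T]
r2 m[ice→φ2] = [T, T]
r2 m[rain→φ1] = [T, T]
r3 m[φ0→snow] = [F, T]
r3 m[φ0→slip] = [F, T]
r3 m[φ1→snow] = [T, T]
r3 m[φ1→rain] = [T, T]
r3 m[φ2→snow] = [T, T]
r3 m[φ2→ice] = [T, F]
r3 m[φ3→snow] = [T, F]
r3 m[φ3→slip] = [T, F]
r3 m[snow→φ0] = [T, T]
r3 m[snow→φ1] = [F, T]
r3 m[snow→φ2] = [F, T]
r3 m[snow→φ3] = [F, T]
r3 m[slip→φ0] = [T, T]
r3 m[slip→φ3] = [F, T]
r3 m[ice→φ2] = [T, T]
r3 m[rain→φ1] = [T, T]
r4 m[φ0→snow] = [F, T]
r4 m[φ0→slip] = [F, T]
r4 m[φ1→snow] = [T, T]
r4 m[φ1→rain] = [T, T]
r4 m[φ2→snow] = [T, T]
r4 m[φ2→ice] = [T, F]
r4 m[φ3→snow] = [T, F]
r4 m[φ3→slip] = [T, F]
r4 m[snow→φ0] = [T, F]
r4 m[snow→φ1] = [F, F]
r4 m[snow→φ2] = [F, F]
r4 m[snow→φ3] = [F, T]
r4 m[slip→φ0] = [T, F]
r4 m[slip→φ3] = [F, T]
r4 m[ice→φ2] = [T, T]
r4 m[rain→φ1] = [T, T]
r5 m[φ0→snow] = [F, F]
r5 m[φ0→slip] = [F, F]
r5 m[φ1→snow] = [T, T]
r5 m[φ1→rain] = [F, F]
r5 m[φ2→snow] = [T, T]
r5 m[φ2→ice] = [F, F]
r5 m[φ3→snow] = [T, F]
r5 m[φ3→slip] = [T, F]
r5 m[snow→φ0] = [T, F]
r5 m[snow→φ1] = [F, F]
r5 m[snow→φ2] = [F, F]
r5 m[snow→φ3] = [F, T]
r5 m[slip→φ0] = [T, F]
r5 m[slip→φ3] = [F, T]
r5 m[ice→φ2] = [T, T]
r5 m[rain→φ1] = [T, T]
r6 m[φ0→snow] = [F, F]
r6 m[φ0→slip] = [F, F]
r6 m[φ1→snow] = [T, T]
r6 m[φ1→rain] = [F, F]
r6 m[φ2→snow] = [T, T]
r6 m[φ2→ice] = [F, F]
r6 m[φ3→snow] = [T, F]
r6 m[φ3→slip] = [T, F]
r6 m[snow→φ0] = [T, F]
r6 m[snow→φ1] = [F, F]
r6 m[snow→φ2] = [F, F]
r6 m[snow→φ3] = [F, F]
r6 m[slip→φ0] = [T, F]
r6 m[slip→φ3] = [F, F]
r6 m[ice→φ2] = [T, T]
r6 m[rain→φ1] = [T, T]
r7 m[φ0→snow] = [F, F]
r7 m[φ0→slip] = [F, F]
r7 m[φ1→snow] = [T, T]
r7 m[φ1→rain] = [F, F]
r7 m[φ2→snow] = [T, T]
r7 m[φ2→ice] = [F, F]
r7 m[φ3→snow] = [F, F]
r7 m[φ3→slip] = [F, F]
r7 m[snow→φ0] = [T, F]
r7 m[snow→φ1] = [F, F]
r7 m[snow→φ2] = [F, F]
r7 m[snow→φ3] = [F, F]
r7 m[slip→φ0] = [T, F]
r7 m[slip→φ3] = [F, F]
r7 m[ice→φ2] = [T, T]
r7 m[rain→φ1] = [T, T]
r8 m[φ0→snow] = [F, F]
r8 m[φ0→slip] = [F, F]
r8 m[φ1→snow] = [T, T]
r8 m[φ1→rain] = [F, F]
r8 m[φ2→snow] = [T, T]
r8 m[φ2→ice] = [F, F]
r8 m[φ3→snow] = [F, F]
r8 m[φ3→slip] = [F, F]
r8 m[snow→φ0] = [F, F]
r8 m[snow→φ1] = [F, F]
r8 m[snow→φ2] = [F, F]
r8 m[snow→φ3] = [F, F]
r8 m[slip→φ0] = [F, F]
r8 m[slip→φ3] = [F, F]
r8 m[ice→φ2] = [T, T]
r8 m[rain→φ1] = [T, T]
r9 m[φ0→snow] = [F, F]
r9 m[φ0→slip] = [F, F]
r9 m[φ1→snow] = [T, T]
r9 m[φ1→rain] = [F, F]
r9 m[φ2→snow] = [T, T]
r9 m[φ2→ice] = [F, F]
r9 m[φ3→snow] = [F, F]
r9 m[φ3→slip] = [F, F]
r9 m[snow→φ0] = [F, F]
r9 m[snow→φ1] = [F, F]
r9 m[snow→φ2] = [F, F]
r9 m[snow→φ3] = [F, F]
r9 m[slip→φ0] = [F, F]
r9 m[slip→φ3] = [F, F]
r9 m[ice→φ2] = [T, T]
r9 m[rain→φ1] = [T, T]
fixed point reached at round 9
messages reach a fixed point at round 9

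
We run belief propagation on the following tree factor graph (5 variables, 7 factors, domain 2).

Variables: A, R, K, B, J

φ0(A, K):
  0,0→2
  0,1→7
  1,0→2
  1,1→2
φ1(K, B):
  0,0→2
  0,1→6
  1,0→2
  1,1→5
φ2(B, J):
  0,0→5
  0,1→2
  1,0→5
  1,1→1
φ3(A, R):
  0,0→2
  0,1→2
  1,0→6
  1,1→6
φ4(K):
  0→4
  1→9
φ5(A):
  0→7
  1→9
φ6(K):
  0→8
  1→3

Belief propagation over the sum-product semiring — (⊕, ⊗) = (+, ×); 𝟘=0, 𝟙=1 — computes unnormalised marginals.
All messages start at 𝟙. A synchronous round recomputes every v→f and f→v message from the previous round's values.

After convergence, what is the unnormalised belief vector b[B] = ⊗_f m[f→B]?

init: all messages = 𝟙 over 2 values
r1 m[φ0→A] = [9, 4]
r1 m[φ0→K] = [4, 9]
r1 m[φ1→K] = [8, 7]
r1 m[φ1→B] = [4, 11]
r1 m[φ2→B] = [7, 6]
r1 m[φ2→J] = [10, 3]
r1 m[φ3→A] = [4, 12]
r1 m[φ3→R] = [8, 8]
r1 m[φ4→K] = [4, 9]
r1 m[φ5→A] = [7, 9]
r1 m[φ6→K] = [8, 3]
r1 m[A→φ0] = [1, 1]
r1 m[A→φ3] = [1, 1]
r1 m[A→φ5] = [1, 1]
r1 m[R→φ3] = [1, 1]
r1 m[K→φ0] = [1, 1]
r1 m[K→φ1] = [1, 1]
r1 m[K→φ4] = [1, 1]
r1 m[K→φ6] = [1, 1]
r1 m[B→φ1] = [1, 1]
r1 m[B→φ2] = [1, 1]
r1 m[J→φ2] = [1, 1]
r2 m[φ0→A] = [9, 4]
r2 m[φ0→K] = [4, 9]
r2 m[φ1→K] = [8, 7]
r2 m[φ1→B] = [4, 11]
r2 m[φ2→B] = [7, 6]
r2 m[φ2→J] = [10, 3]
r2 m[φ3→A] = [4, 12]
r2 m[φ3→R] = [8, 8]
r2 m[φ4→K] = [4, 9]
r2 m[φ5→A] = [7, 9]
r2 m[φ6→K] = [8, 3]
r2 m[A→φ0] = [28, 108]
r2 m[A→φ3] = [63, 36]
r2 m[A→φ5] = [36, 48]
r2 m[R→φ3] = [1, 1]
r2 m[K→φ0] = [256, 189]
r2 m[K→φ1] = [128, 243]
r2 m[K→φ4] = [256, 189]
r2 m[K→φ6] = [128, 567]
r2 m[B→φ1] = [7, 6]
r2 m[B→φ2] = [4, 11]
r2 m[J→φ2] = [1, 1]
r3 m[φ0→A] = [1835, 890]
r3 m[φ0→K] = [272, 412]
r3 m[φ1→K] = [50, 44]
r3 m[φ1→B] = [742, 1983]
r3 m[φ2→B] = [7, 6]
r3 m[φ2→J] = [75, 19]
r3 m[φ3→A] = [4, 12]
r3 m[φ3→R] = [342, 342]
r3 m[φ4→K] = [4, 9]
r3 m[φ5→A] = [7, 9]
r3 m[φ6→K] = [8, 3]
r3 m[A→φ0] = [28, 108]
r3 m[A→φ3] = [63, 36]
r3 m[A→φ5] = [36, 48]
r3 m[R→φ3] = [1, 1]
r3 m[K→φ0] = [256, 189]
r3 m[K→φ1] = [128, 243]
r3 m[K→φ4] = [256, 189]
r3 m[K→φ6] = [128, 567]
r3 m[B→φ1] = [7, 6]
r3 m[B→φ2] = [4, 11]
r3 m[J→φ2] = [1, 1]
r4 m[φ0→A] = [1835, 890]
r4 m[φ0→K] = [272, 412]
r4 m[φ1→K] = [50, 44]
r4 m[φ1→B] = [742, 1983]
r4 m[φ2→B] = [7, 6]
r4 m[φ2→J] = [75, 19]
r4 m[φ3→A] = [4, 12]
r4 m[φ3→R] = [342, 342]
r4 m[φ4→K] = [4, 9]
r4 m[φ5→A] = [7, 9]
r4 m[φ6→K] = [8, 3]
r4 m[A→φ0] = [28, 108]
r4 m[A→φ3] = [12845, 8010]
r4 m[A→φ5] = [7340, 10680]
r4 m[R→φ3] = [1, 1]
r4 m[K→φ0] = [1600, 1188]
r4 m[K→φ1] = [8704, 11124]
r4 m[K→φ4] = [108800, 54384]
r4 m[K→φ6] = [54400, 163152]
r4 m[B→φ1] = [7, 6]
r4 m[B→φ2] = [742, 1983]
r4 m[J→φ2] = [1, 1]
r5 m[φ0→A] = [11516, 5576]
r5 m[φ0→K] = [272, 412]
r5 m[φ1→K] = [50, 44]
r5 m[φ1→B] = [39656, 107844]
r5 m[φ2→B] = [7, 6]
r5 m[φ2→J] = [13625, 3467]
r5 m[φ3→A] = [4, 12]
r5 m[φ3→R] = [73750, 73750]
r5 m[φ4→K] = [4, 9]
r5 m[φ5→A] = [7, 9]
r5 m[φ6→K] = [8, 3]
r5 m[A→φ0] = [28, 108]
r5 m[A→φ3] = [12845, 8010]
r5 m[A→φ5] = [7340, 10680]
r5 m[R→φ3] = [1, 1]
r5 m[K→φ0] = [1600, 1188]
r5 m[K→φ1] = [8704, 11124]
r5 m[K→φ4] = [108800, 54384]
r5 m[K→φ6] = [54400, 163152]
r5 m[B→φ1] = [7, 6]
r5 m[B→φ2] = [742, 1983]
r5 m[J→φ2] = [1, 1]
r6 m[φ0→A] = [11516, 5576]
r6 m[φ0→K] = [272, 412]
r6 m[φ1→K] = [50, 44]
r6 m[φ1→B] = [39656, 107844]
r6 m[φ2→B] = [7, 6]
r6 m[φ2→J] = [13625, 3467]
r6 m[φ3→A] = [4, 12]
r6 m[φ3→R] = [73750, 73750]
r6 m[φ4→K] = [4, 9]
r6 m[φ5→A] = [7, 9]
r6 m[φ6→K] = [8, 3]
r6 m[A→φ0] = [28, 108]
r6 m[A→φ3] = [80612, 50184]
r6 m[A→φ5] = [46064, 66912]
r6 m[R→φ3] = [1, 1]
r6 m[K→φ0] = [1600, 1188]
r6 m[K→φ1] = [8704, 11124]
r6 m[K→φ4] = [108800, 54384]
r6 m[K→φ6] = [54400, 163152]
r6 m[B→φ1] = [7, 6]
r6 m[B→φ2] = [39656, 107844]
r6 m[J→φ2] = [1, 1]
r7 m[φ0→A] = [11516, 5576]
r7 m[φ0→K] = [272, 412]
r7 m[φ1→K] = [50, 44]
r7 m[φ1→B] = [39656, 107844]
r7 m[φ2→B] = [7, 6]
r7 m[φ2→J] = [737500, 187156]
r7 m[φ3→A] = [4, 12]
r7 m[φ3→R] = [462328, 462328]
r7 m[φ4→K] = [4, 9]
r7 m[φ5→A] = [7, 9]
r7 m[φ6→K] = [8, 3]
r7 m[A→φ0] = [28, 108]
r7 m[A→φ3] = [80612, 50184]
r7 m[A→φ5] = [46064, 66912]
r7 m[R→φ3] = [1, 1]
r7 m[K→φ0] = [1600, 1188]
r7 m[K→φ1] = [8704, 11124]
r7 m[K→φ4] = [108800, 54384]
r7 m[K→φ6] = [54400, 163152]
r7 m[B→φ1] = [7, 6]
r7 m[B→φ2] = [39656, 107844]
r7 m[J→φ2] = [1, 1]
r8 m[φ0→A] = [11516, 5576]
r8 m[φ0→K] = [272, 412]
r8 m[φ1→K] = [50, 44]
r8 m[φ1→B] = [39656, 107844]
r8 m[φ2→B] = [7, 6]
r8 m[φ2→J] = [737500, 187156]
r8 m[φ3→A] = [4, 12]
r8 m[φ3→R] = [462328, 462328]
r8 m[φ4→K] = [4, 9]
r8 m[φ5→A] = [7, 9]
r8 m[φ6→K] = [8, 3]
r8 m[A→φ0] = [28, 108]
r8 m[A→φ3] = [80612, 50184]
r8 m[A→φ5] = [46064, 66912]
r8 m[R→φ3] = [1, 1]
r8 m[K→φ0] = [1600, 1188]
r8 m[K→φ1] = [8704, 11124]
r8 m[K→φ4] = [108800, 54384]
r8 m[K→φ6] = [54400, 163152]
r8 m[B→φ1] = [7, 6]
r8 m[B→φ2] = [39656, 107844]
r8 m[J→φ2] = [1, 1]
fixed point reached at round 8
b[B] = ⊗ incoming = [277592, 647064]

b[B] = [277592, 647064]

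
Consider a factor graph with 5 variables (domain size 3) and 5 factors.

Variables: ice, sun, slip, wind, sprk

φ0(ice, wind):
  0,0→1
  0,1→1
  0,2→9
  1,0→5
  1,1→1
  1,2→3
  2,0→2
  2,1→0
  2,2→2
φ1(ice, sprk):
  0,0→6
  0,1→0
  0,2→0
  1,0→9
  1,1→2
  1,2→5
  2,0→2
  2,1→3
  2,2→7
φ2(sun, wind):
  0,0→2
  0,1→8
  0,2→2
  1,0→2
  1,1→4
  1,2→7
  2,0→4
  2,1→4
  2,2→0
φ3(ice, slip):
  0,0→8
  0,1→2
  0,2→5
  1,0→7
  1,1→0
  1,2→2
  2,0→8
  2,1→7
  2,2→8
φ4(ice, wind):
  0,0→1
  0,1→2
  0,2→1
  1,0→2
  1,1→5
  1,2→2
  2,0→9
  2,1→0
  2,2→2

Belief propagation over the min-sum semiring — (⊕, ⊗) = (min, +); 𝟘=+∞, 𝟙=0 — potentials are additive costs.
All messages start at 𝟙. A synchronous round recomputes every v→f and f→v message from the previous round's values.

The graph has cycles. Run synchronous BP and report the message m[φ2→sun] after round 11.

init: all messages = 𝟙 over 3 values
r1 m[φ0→ice] = [1, 1, 0]
r1 m[φ0→wind] = [1, 0, 2]
r1 m[φ1→ice] = [0, 2, 2]
r1 m[φ1→sprk] = [2, 0, 0]
r1 m[φ2→sun] = [2, 2, 0]
r1 m[φ2→wind] = [2, 4, 0]
r1 m[φ3→ice] = [2, 0, 7]
r1 m[φ3→slip] = [7, 0, 2]
r1 m[φ4→ice] = [1, 2, 0]
r1 m[φ4→wind] = [1, 0, 1]
r1 m[ice→φ0] = [0, 0, 0]
r1 m[ice→φ1] = [0, 0, 0]
r1 m[ice→φ3] = [0, 0, 0]
r1 m[ice→φ4] = [0, 0, 0]
r1 m[sun→φ2] = [0, 0, 0]
r1 m[slip→φ3] = [0, 0, 0]
r1 m[wind→φ0] = [0, 0, 0]
r1 m[wind→φ2] = [0, 0, 0]
r1 m[wind→φ4] = [0, 0, 0]
r1 m[sprk→φ1] = [0, 0, 0]
r2 m[φ0→ice] = [1, 1, 0]
r2 m[φ0→wind] = [1, 0, 2]
r2 m[φ1→ice] = [0, 2, 2]
r2 m[φ1→sprk] = [2, 0, 0]
r2 m[φ2→sun] = [2, 2, 0]
r2 m[φ2→wind] = [2, 4, 0]
r2 m[φ3→ice] = [2, 0, 7]
r2 m[φ3→slip] = [7, 0, 2]
r2 m[φ4→ice] = [1, 2, 0]
r2 m[φ4→wind] = [1, 0, 1]
r2 m[ice→φ0] = [3, 4, 9]
r2 m[ice→φ1] = [4, 3, 7]
r2 m[ice→φ3] = [2, 5, 2]
r2 m[ice→φ4] = [3, 3, 9]
r2 m[sun→φ2] = [0, 0, 0]
r2 m[slip→φ3] = [0, 0, 0]
r2 m[wind→φ0] = [3, 4, 1]
r2 m[wind→φ2] = [2, 0, 3]
r2 m[wind→φ4] = [3, 4, 2]
r2 m[sprk→φ1] = [0, 0, 0]
r3 m[φ0→ice] = [4, 4, 3]
r3 m[φ0→wind] = [4, 4, 7]
r3 m[φ1→ice] = [0, 2, 2]
r3 m[φ1→sprk] = [9, 4, 4]
r3 m[φ2→sun] = [4, 4, 3]
r3 m[φ2→wind] = [2, 4, 0]
r3 m[φ3→ice] = [2, 0, 7]
r3 m[φ3→slip] = [10, 4, 7]
r3 m[φ4→ice] = [3, 4, 4]
r3 m[φ4→wind] = [4, 5, 4]
r3 m[ice→φ0] = [3, 4, 9]
r3 m[ice→φ1] = [4, 3, 7]
r3 m[ice→φ3] = [2, 5, 2]
r3 m[ice→φ4] = [3, 3, 9]
r3 m[sun→φ2] = [0, 0, 0]
r3 m[slip→φ3] = [0, 0, 0]
r3 m[wind→φ0] = [3, 4, 1]
r3 m[wind→φ2] = [2, 0, 3]
r3 m[wind→φ4] = [3, 4, 2]
r3 m[sprk→φ1] = [0, 0, 0]
r4 m[φ0→ice] = [4, 4, 3]
r4 m[φ0→wind] = [4, 4, 7]
r4 m[φ1→ice] = [0, 2, 2]
r4 m[φ1→sprk] = [9, 4, 4]
r4 m[φ2→sun] = [4, 4, 3]
r4 m[φ2→wind] = [2, 4, 0]
r4 m[φ3→ice] = [2, 0, 7]
r4 m[φ3→slip] = [10, 4, 7]
r4 m[φ4→ice] = [3, 4, 4]
r4 m[φ4→wind] = [4, 5, 4]
r4 m[ice→φ0] = [5, 6, 13]
r4 m[ice→φ1] = [9, 8, 14]
r4 m[ice→φ3] = [7, 10, 9]
r4 m[ice→φ4] = [6, 6, 12]
r4 m[sun→φ2] = [0, 0, 0]
r4 m[slip→φ3] = [0, 0, 0]
r4 m[wind→φ0] = [6, 9, 4]
r4 m[wind→φ2] = [8, 9, 11]
r4 m[wind→φ4] = [6, 8, 7]
r4 m[sprk→φ1] = [0, 0, 0]
r5 m[φ0→ice] = [7, 7, 6]
r5 m[φ0→wind] = [6, 6, 9]
r5 m[φ1→ice] = [0, 2, 2]
r5 m[φ1→sprk] = [15, 9, 9]
r5 m[φ2→sun] = [10, 10, 11]
r5 m[φ2→wind] = [2, 4, 0]
r5 m[φ3→ice] = [2, 0, 7]
r5 m[φ3→slip] = [15, 9, 12]
r5 m[φ4→ice] = [7, 8, 8]
r5 m[φ4→wind] = [7, 8, 7]
r5 m[ice→φ0] = [5, 6, 13]
r5 m[ice→φ1] = [9, 8, 14]
r5 m[ice→φ3] = [7, 10, 9]
r5 m[ice→φ4] = [6, 6, 12]
r5 m[sun→φ2] = [0, 0, 0]
r5 m[slip→φ3] = [0, 0, 0]
r5 m[wind→φ0] = [6, 9, 4]
r5 m[wind→φ2] = [8, 9, 11]
r5 m[wind→φ4] = [6, 8, 7]
r5 m[sprk→φ1] = [0, 0, 0]
r6 m[φ0→ice] = [7, 7, 6]
r6 m[φ0→wind] = [6, 6, 9]
r6 m[φ1→ice] = [0, 2, 2]
r6 m[φ1→sprk] = [15, 9, 9]
r6 m[φ2→sun] = [10, 10, 11]
r6 m[φ2→wind] = [2, 4, 0]
r6 m[φ3→ice] = [2, 0, 7]
r6 m[φ3→slip] = [15, 9, 12]
r6 m[φ4→ice] = [7, 8, 8]
r6 m[φ4→wind] = [7, 8, 7]
r6 m[ice→φ0] = [9, 10, 17]
r6 m[ice→φ1] = [16, 15, 21]
r6 m[ice→φ3] = [14, 17, 16]
r6 m[ice→φ4] = [9, 9, 15]
r6 m[sun→φ2] = [0, 0, 0]
r6 m[slip→φ3] = [0, 0, 0]
r6 m[wind→φ0] = [9, 12, 7]
r6 m[wind→φ2] = [13, 14, 16]
r6 m[wind→φ4] = [8, 10, 9]
r6 m[sprk→φ1] = [0, 0, 0]
r7 m[φ0→ice] = [10, 10, 9]
r7 m[φ0→wind] = [10, 10, 13]
r7 m[φ1→ice] = [0, 2, 2]
r7 m[φ1→sprk] = [22, 16, 16]
r7 m[φ2→sun] = [15, 15, 16]
r7 m[φ2→wind] = [2, 4, 0]
r7 m[φ3→ice] = [2, 0, 7]
r7 m[φ3→slip] = [22, 16, 19]
r7 m[φ4→ice] = [9, 10, 10]
r7 m[φ4→wind] = [10, 11, 10]
r7 m[ice→φ0] = [9, 10, 17]
r7 m[ice→φ1] = [16, 15, 21]
r7 m[ice→φ3] = [14, 17, 16]
r7 m[ice→φ4] = [9, 9, 15]
r7 m[sun→φ2] = [0, 0, 0]
r7 m[slip→φ3] = [0, 0, 0]
r7 m[wind→φ0] = [9, 12, 7]
r7 m[wind→φ2] = [13, 14, 16]
r7 m[wind→φ4] = [8, 10, 9]
r7 m[sprk→φ1] = [0, 0, 0]
r8 m[φ0→ice] = [10, 10, 9]
r8 m[φ0→wind] = [10, 10, 13]
r8 m[φ1→ice] = [0, 2, 2]
r8 m[φ1→sprk] = [22, 16, 16]
r8 m[φ2→sun] = [15, 15, 16]
r8 m[φ2→wind] = [2, 4, 0]
r8 m[φ3→ice] = [2, 0, 7]
r8 m[φ3→slip] = [22, 16, 19]
r8 m[φ4→ice] = [9, 10, 10]
r8 m[φ4→wind] = [10, 11, 10]
r8 m[ice→φ0] = [11, 12, 19]
r8 m[ice→φ1] = [21, 20, 26]
r8 m[ice→φ3] = [19, 22, 21]
r8 m[ice→φ4] = [12, 12, 18]
r8 m[sun→φ2] = [0, 0, 0]
r8 m[slip→φ3] = [0, 0, 0]
r8 m[wind→φ0] = [12, 15, 10]
r8 m[wind→φ2] = [20, 21, 23]
r8 m[wind→φ4] = [12, 14, 13]
r8 m[sprk→φ1] = [0, 0, 0]
r9 m[φ0→ice] = [13, 13, 12]
r9 m[φ0→wind] = [12, 12, 15]
r9 m[φ1→ice] = [0, 2, 2]
r9 m[φ1→sprk] = [27, 21, 21]
r9 m[φ2→sun] = [22, 22, 23]
r9 m[φ2→wind] = [2, 4, 0]
r9 m[φ3→ice] = [2, 0, 7]
r9 m[φ3→slip] = [27, 21, 24]
r9 m[φ4→ice] = [13, 14, 14]
r9 m[φ4→wind] = [13, 14, 13]
r9 m[ice→φ0] = [11, 12, 19]
r9 m[ice→φ1] = [21, 20, 26]
r9 m[ice→φ3] = [19, 22, 21]
r9 m[ice→φ4] = [12, 12, 18]
r9 m[sun→φ2] = [0, 0, 0]
r9 m[slip→φ3] = [0, 0, 0]
r9 m[wind→φ0] = [12, 15, 10]
r9 m[wind→φ2] = [20, 21, 23]
r9 m[wind→φ4] = [12, 14, 13]
r9 m[sprk→φ1] = [0, 0, 0]
r10 m[φ0→ice] = [13, 13, 12]
r10 m[φ0→wind] = [12, 12, 15]
r10 m[φ1→ice] = [0, 2, 2]
r10 m[φ1→sprk] = [27, 21, 21]
r10 m[φ2→sun] = [22, 22, 23]
r10 m[φ2→wind] = [2, 4, 0]
r10 m[φ3→ice] = [2, 0, 7]
r10 m[φ3→slip] = [27, 21, 24]
r10 m[φ4→ice] = [13, 14, 14]
r10 m[φ4→wind] = [13, 14, 13]
r10 m[ice→φ0] = [15, 16, 23]
r10 m[ice→φ1] = [28, 27, 33]
r10 m[ice→φ3] = [26, 29, 28]
r10 m[ice→φ4] = [15, 15, 21]
r10 m[sun→φ2] = [0, 0, 0]
r10 m[slip→φ3] = [0, 0, 0]
r10 m[wind→φ0] = [15, 18, 13]
r10 m[wind→φ2] = [25, 26, 28]
r10 m[wind→φ4] = [14, 16, 15]
r10 m[sprk→φ1] = [0, 0, 0]
r11 m[φ0→ice] = [16, 16, 15]
r11 m[φ0→wind] = [16, 16, 19]
r11 m[φ1→ice] = [0, 2, 2]
r11 m[φ1→sprk] = [34, 28, 28]
r11 m[φ2→sun] = [27, 27, 28]
r11 m[φ2→wind] = [2, 4, 0]
r11 m[φ3→ice] = [2, 0, 7]
r11 m[φ3→slip] = [34, 28, 31]
r11 m[φ4→ice] = [15, 16, 16]
r11 m[φ4→wind] = [16, 17, 16]
r11 m[ice→φ0] = [15, 16, 23]
r11 m[ice→φ1] = [28, 27, 33]
r11 m[ice→φ3] = [26, 29, 28]
r11 m[ice→φ4] = [15, 15, 21]
r11 m[sun→φ2] = [0, 0, 0]
r11 m[slip→φ3] = [0, 0, 0]
r11 m[wind→φ0] = [15, 18, 13]
r11 m[wind→φ2] = [25, 26, 28]
r11 m[wind→φ4] = [14, 16, 15]
r11 m[sprk→φ1] = [0, 0, 0]

message @ round 11 = [27, 27, 28]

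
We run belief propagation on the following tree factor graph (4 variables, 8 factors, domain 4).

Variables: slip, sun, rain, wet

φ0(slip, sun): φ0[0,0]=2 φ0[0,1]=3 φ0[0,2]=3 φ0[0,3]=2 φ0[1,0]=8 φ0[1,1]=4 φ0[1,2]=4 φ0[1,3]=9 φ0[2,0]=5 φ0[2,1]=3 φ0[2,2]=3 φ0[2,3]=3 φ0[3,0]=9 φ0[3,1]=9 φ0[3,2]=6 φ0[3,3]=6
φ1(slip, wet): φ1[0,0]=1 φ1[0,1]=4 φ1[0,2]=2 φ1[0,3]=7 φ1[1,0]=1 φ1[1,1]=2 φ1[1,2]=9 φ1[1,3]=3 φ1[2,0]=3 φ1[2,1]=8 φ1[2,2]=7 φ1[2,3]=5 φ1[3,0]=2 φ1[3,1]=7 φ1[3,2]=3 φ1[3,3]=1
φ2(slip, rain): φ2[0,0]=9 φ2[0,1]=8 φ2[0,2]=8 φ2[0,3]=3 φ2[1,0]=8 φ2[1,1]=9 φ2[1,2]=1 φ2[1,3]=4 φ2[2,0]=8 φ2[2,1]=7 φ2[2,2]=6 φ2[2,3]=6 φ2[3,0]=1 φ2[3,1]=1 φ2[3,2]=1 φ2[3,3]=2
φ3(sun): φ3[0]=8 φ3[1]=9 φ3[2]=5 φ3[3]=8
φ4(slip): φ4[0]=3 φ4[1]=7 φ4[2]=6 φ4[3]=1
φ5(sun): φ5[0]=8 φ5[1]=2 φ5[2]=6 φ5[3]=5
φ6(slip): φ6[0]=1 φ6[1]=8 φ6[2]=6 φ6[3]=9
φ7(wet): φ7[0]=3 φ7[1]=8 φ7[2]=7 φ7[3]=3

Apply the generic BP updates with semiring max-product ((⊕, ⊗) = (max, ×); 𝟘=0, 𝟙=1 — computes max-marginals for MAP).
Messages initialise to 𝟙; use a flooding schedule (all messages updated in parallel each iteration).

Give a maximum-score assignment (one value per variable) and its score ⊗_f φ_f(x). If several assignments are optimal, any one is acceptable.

init: all messages = 𝟙 over 4 values
r1 m[φ0→slip] = [3, 9, 5, 9]
r1 m[φ0→sun] = [9, 9, 6, 9]
r1 m[φ1→slip] = [7, 9, 8, 7]
r1 m[φ1→wet] = [3, 8, 9, 7]
r1 m[φ2→slip] = [9, 9, 8, 2]
r1 m[φ2→rain] = [9, 9, 8, 6]
r1 m[φ3→sun] = [8, 9, 5, 8]
r1 m[φ4→slip] = [3, 7, 6, 1]
r1 m[φ5→sun] = [8, 2, 6, 5]
r1 m[φ6→slip] = [1, 8, 6, 9]
r1 m[φ7→wet] = [3, 8, 7, 3]
r1 m[slip→φ0] = [1, 1, 1, 1]
r1 m[slip→φ1] = [1, 1, 1, 1]
r1 m[slip→φ2] = [1, 1, 1, 1]
r1 m[slip→φ4] = [1, 1, 1, 1]
r1 m[slip→φ6] = [1, 1, 1, 1]
r1 m[sun→φ0] = [1, 1, 1, 1]
r1 m[sun→φ3] = [1, 1, 1, 1]
r1 m[sun→φ5] = [1, 1, 1, 1]
r1 m[rain→φ2] = [1, 1, 1, 1]
r1 m[wet→φ1] = [1, 1, 1, 1]
r1 m[wet→φ7] = [1, 1, 1, 1]
r2 m[φ0→slip] = [3, 9, 5, 9]
r2 m[φ0→sun] = [9, 9, 6, 9]
r2 m[φ1→slip] = [7, 9, 8, 7]
r2 m[φ1→wet] = [3, 8, 9, 7]
r2 m[φ2→slip] = [9, 9, 8, 2]
r2 m[φ2→rain] = [9, 9, 8, 6]
r2 m[φ3→sun] = [8, 9, 5, 8]
r2 m[φ4→slip] = [3, 7, 6, 1]
r2 m[φ5→sun] = [8, 2, 6, 5]
r2 m[φ6→slip] = [1, 8, 6, 9]
r2 m[φ7→wet] = [3, 8, 7, 3]
r2 m[slip→φ0] = [189, 4536, 2304, 126]
r2 m[slip→φ1] = [81, 4536, 1440, 162]
r2 m[slip→φ2] = [63, 4536, 1440, 567]
r2 m[slip→φ4] = [189, 5832, 1920, 1134]
r2 m[slip→φ6] = [567, 5103, 1920, 126]
r2 m[sun→φ0] = [64, 18, 30, 40]
r2 m[sun→φ3] = [72, 18, 36, 45]
r2 m[sun→φ5] = [72, 81, 30, 72]
r2 m[rain→φ2] = [1, 1, 1, 1]
r2 m[wet→φ1] = [3, 8, 7, 3]
r2 m[wet→φ7] = [3, 8, 9, 7]
r3 m[φ0→slip] = [128, 512, 320, 576]
r3 m[φ0→sun] = [36288, 18144, 18144, 40824]
r3 m[φ1→slip] = [32, 63, 64, 56]
r3 m[φ1→wet] = [4536, 11520, 40824, 13608]
r3 m[φ2→slip] = [9, 9, 8, 2]
r3 m[φ2→rain] = [36288, 40824, 8640, 18144]
r3 m[φ3→sun] = [8, 9, 5, 8]
r3 m[φ4→slip] = [3, 7, 6, 1]
r3 m[φ5→sun] = [8, 2, 6, 5]
r3 m[φ6→slip] = [1, 8, 6, 9]
r3 m[φ7→wet] = [3, 8, 7, 3]
r3 m[slip→φ0] = [189, 4536, 2304, 126]
r3 m[slip→φ1] = [81, 4536, 1440, 162]
r3 m[slip→φ2] = [63, 4536, 1440, 567]
r3 m[slip→φ4] = [189, 5832, 1920, 1134]
r3 m[slip→φ6] = [567, 5103, 1920, 126]
r3 m[sun→φ0] = [64, 18, 30, 40]
r3 m[sun→φ3] = [72, 18, 36, 45]
r3 m[sun→φ5] = [72, 81, 30, 72]
r3 m[rain→φ2] = [1, 1, 1, 1]
r3 m[wet→φ1] = [3, 8, 7, 3]
r3 m[wet→φ7] = [3, 8, 9, 7]
r4 m[φ0→slip] = [128, 512, 320, 576]
r4 m[φ0→sun] = [36288, 18144, 18144, 40824]
r4 m[φ1→slip] = [32, 63, 64, 56]
r4 m[φ1→wet] = [4536, 11520, 40824, 13608]
r4 m[φ2→slip] = [9, 9, 8, 2]
r4 m[φ2→rain] = [36288, 40824, 8640, 18144]
r4 m[φ3→sun] = [8, 9, 5, 8]
r4 m[φ4→slip] = [3, 7, 6, 1]
r4 m[φ5→sun] = [8, 2, 6, 5]
r4 m[φ6→slip] = [1, 8, 6, 9]
r4 m[φ7→wet] = [3, 8, 7, 3]
r4 m[slip→φ0] = [864, 31752, 18432, 1008]
r4 m[slip→φ1] = [3456, 258048, 92160, 10368]
r4 m[slip→φ2] = [12288, 1806336, 737280, 290304]
r4 m[slip→φ4] = [36864, 2322432, 983040, 580608]
r4 m[slip→φ6] = [110592, 2032128, 983040, 64512]
r4 m[sun→φ0] = [64, 18, 30, 40]
r4 m[sun→φ3] = [290304, 36288, 108864, 204120]
r4 m[sun→φ5] = [290304, 163296, 90720, 326592]
r4 m[rain→φ2] = [1, 1, 1, 1]
r4 m[wet→φ1] = [3, 8, 7, 3]
r4 m[wet→φ7] = [4536, 11520, 40824, 13608]
r5 m[φ0→slip] = [128, 512, 320, 576]
r5 m[φ0→sun] = [254016, 127008, 127008, 285768]
r5 m[φ1→slip] = [32, 63, 64, 56]
r5 m[φ1→wet] = [276480, 737280, 2322432, 774144]
r5 m[φ2→slip] = [9, 9, 8, 2]
r5 m[φ2→rain] = [14450688, 16257024, 4423680, 7225344]
r5 m[φ3→sun] = [8, 9, 5, 8]
r5 m[φ4→slip] = [3, 7, 6, 1]
r5 m[φ5→sun] = [8, 2, 6, 5]
r5 m[φ6→slip] = [1, 8, 6, 9]
r5 m[φ7→wet] = [3, 8, 7, 3]
r5 m[slip→φ0] = [864, 31752, 18432, 1008]
r5 m[slip→φ1] = [3456, 258048, 92160, 10368]
r5 m[slip→φ2] = [12288, 1806336, 737280, 290304]
r5 m[slip→φ4] = [36864, 2322432, 983040, 580608]
r5 m[slip→φ6] = [110592, 2032128, 983040, 64512]
r5 m[sun→φ0] = [64, 18, 30, 40]
r5 m[sun→φ3] = [290304, 36288, 108864, 204120]
r5 m[sun→φ5] = [290304, 163296, 90720, 326592]
r5 m[rain→φ2] = [1, 1, 1, 1]
r5 m[wet→φ1] = [3, 8, 7, 3]
r5 m[wet→φ7] = [4536, 11520, 40824, 13608]
r6 m[φ0→slip] = [128, 512, 320, 576]
r6 m[φ0→sun] = [254016, 127008, 127008, 285768]
r6 m[φ1→slip] = [32, 63, 64, 56]
r6 m[φ1→wet] = [276480, 737280, 2322432, 774144]
r6 m[φ2→slip] = [9, 9, 8, 2]
r6 m[φ2→rain] = [14450688, 16257024, 4423680, 7225344]
r6 m[φ3→sun] = [8, 9, 5, 8]
r6 m[φ4→slip] = [3, 7, 6, 1]
r6 m[φ5→sun] = [8, 2, 6, 5]
r6 m[φ6→slip] = [1, 8, 6, 9]
r6 m[φ7→wet] = [3, 8, 7, 3]
r6 m[slip→φ0] = [864, 31752, 18432, 1008]
r6 m[slip→φ1] = [3456, 258048, 92160, 10368]
r6 m[slip→φ2] = [12288, 1806336, 737280, 290304]
r6 m[slip→φ4] = [36864, 2322432, 983040, 580608]
r6 m[slip→φ6] = [110592, 2032128, 983040, 64512]
r6 m[sun→φ0] = [64, 18, 30, 40]
r6 m[sun→φ3] = [2032128, 254016, 762048, 1428840]
r6 m[sun→φ5] = [2032128, 1143072, 635040, 2286144]
r6 m[rain→φ2] = [1, 1, 1, 1]
r6 m[wet→φ1] = [3, 8, 7, 3]
r6 m[wet→φ7] = [276480, 737280, 2322432, 774144]
r7 m[φ0→slip] = [128, 512, 320, 576]
r7 m[φ0→sun] = [254016, 127008, 127008, 285768]
r7 m[φ1→slip] = [32, 63, 64, 56]
r7 m[φ1→wet] = [276480, 737280, 2322432, 774144]
r7 m[φ2→slip] = [9, 9, 8, 2]
r7 m[φ2→rain] = [14450688, 16257024, 4423680, 7225344]
r7 m[φ3→sun] = [8, 9, 5, 8]
r7 m[φ4→slip] = [3, 7, 6, 1]
r7 m[φ5→sun] = [8, 2, 6, 5]
r7 m[φ6→slip] = [1, 8, 6, 9]
r7 m[φ7→wet] = [3, 8, 7, 3]
r7 m[slip→φ0] = [864, 31752, 18432, 1008]
r7 m[slip→φ1] = [3456, 258048, 92160, 10368]
r7 m[slip→φ2] = [12288, 1806336, 737280, 290304]
r7 m[slip→φ4] = [36864, 2322432, 983040, 580608]
r7 m[slip→φ6] = [110592, 2032128, 983040, 64512]
r7 m[sun→φ0] = [64, 18, 30, 40]
r7 m[sun→φ3] = [2032128, 254016, 762048, 1428840]
r7 m[sun→φ5] = [2032128, 1143072, 635040, 2286144]
r7 m[rain→φ2] = [1, 1, 1, 1]
r7 m[wet→φ1] = [3, 8, 7, 3]
r7 m[wet→φ7] = [276480, 737280, 2322432, 774144]
fixed point reached at round 7
traceback from slip: (slip=1, sun=0, rain=1, wet=2), score=16257024

assignment: (slip=1, sun=0, rain=1, wet=2); score = 16257024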